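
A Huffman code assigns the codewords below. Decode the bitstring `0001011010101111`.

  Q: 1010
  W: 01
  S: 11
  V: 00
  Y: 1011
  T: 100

VWWQYS

Read left to right; each codeword is recognised as soon as it completes (prefix code):
  00→V | 01→W | 01→W | 1010→Q | 1011→Y | 11→S
Decoded message: VWWQYS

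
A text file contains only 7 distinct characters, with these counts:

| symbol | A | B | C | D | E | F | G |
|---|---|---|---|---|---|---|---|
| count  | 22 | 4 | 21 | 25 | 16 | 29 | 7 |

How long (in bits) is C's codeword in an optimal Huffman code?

3

Build the tree from the bottom:
merge B(4) and G(7): 11
merge 11 and E(16): 27
merge C(21) and A(22): 43
merge D(25) and 27: 52
merge F(29) and 43: 72
merge 52 and 72: 124
The subtree containing C is merged 3 times, so code length = 3.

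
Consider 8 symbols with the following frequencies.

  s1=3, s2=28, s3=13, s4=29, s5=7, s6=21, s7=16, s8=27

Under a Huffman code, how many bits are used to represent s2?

2

Build the tree from the bottom:
merge s1(3) and s5(7): 10
merge 10 and s3(13): 23
merge s7(16) and s6(21): 37
merge 23 and s8(27): 50
merge s2(28) and s4(29): 57
merge 37 and 50: 87
merge 57 and 87: 144
s2 sits 2 levels below the root, so its codeword is 2 bits.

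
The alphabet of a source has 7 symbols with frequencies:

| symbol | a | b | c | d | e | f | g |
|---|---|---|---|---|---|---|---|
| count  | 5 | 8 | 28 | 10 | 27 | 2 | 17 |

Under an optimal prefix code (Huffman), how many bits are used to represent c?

Huffman merges, smallest pair first:
merge f(2) and a(5): 7
merge 7 and b(8): 15
merge d(10) and 15: 25
merge g(17) and 25: 42
merge e(27) and c(28): 55
merge 42 and 55: 97
c's leaf is at depth 2, giving a 2-bit codeword.

2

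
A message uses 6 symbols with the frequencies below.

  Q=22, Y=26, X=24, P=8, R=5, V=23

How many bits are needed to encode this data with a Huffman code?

264

Greedily combine the two least-frequent nodes:
merge R(5) and P(8): 13
merge 13 and Q(22): 35
merge V(23) and X(24): 47
merge Y(26) and 35: 61
merge 47 and 61: 108
Each symbol's bit-cost is frequency × depth; summing gives 264 bits (equivalently 13 + 35 + 47 + 61 + 108).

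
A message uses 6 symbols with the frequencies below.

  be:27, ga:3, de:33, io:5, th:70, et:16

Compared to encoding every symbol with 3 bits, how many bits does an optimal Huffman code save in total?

141

Fixed-length: 3 bits × 154 symbols = 462 bits.
Huffman merges:
combine ga(3), io(5) → 8
combine 8, et(16) → 24
combine 24, be(27) → 51
combine de(33), 51 → 84
combine th(70), 84 → 154
Huffman total = 8 + 24 + 51 + 84 + 154 = 321 bits.
Saving = 462 − 321 = 141 bits.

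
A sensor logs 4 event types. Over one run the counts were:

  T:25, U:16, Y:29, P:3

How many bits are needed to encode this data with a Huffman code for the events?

Build the Huffman tree bottom-up:
combine P(3), U(16) → 19
combine 19, T(25) → 44
combine Y(29), 44 → 73
The encoded length is the sum of every internal node's weight: 19 + 44 + 73 = 136 bits.

136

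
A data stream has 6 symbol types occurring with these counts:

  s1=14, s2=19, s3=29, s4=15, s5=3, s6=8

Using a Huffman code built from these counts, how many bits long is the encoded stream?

212

Merge the two smallest weights repeatedly:
combine s5(3), s6(8) → 11
combine 11, s1(14) → 25
combine s4(15), s2(19) → 34
combine 25, s3(29) → 54
combine 34, 54 → 88
Each symbol's bit-cost is frequency × depth; summing gives 212 bits (equivalently 11 + 25 + 34 + 54 + 88).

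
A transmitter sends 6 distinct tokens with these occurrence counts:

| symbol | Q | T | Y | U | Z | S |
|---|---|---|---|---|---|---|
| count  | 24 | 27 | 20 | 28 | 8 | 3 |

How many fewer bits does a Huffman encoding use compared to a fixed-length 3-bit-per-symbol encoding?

68

Fixed-length: 3 bits × 110 symbols = 330 bits.
Huffman merges:
S(3) + Z(8) → 11
11 + Y(20) → 31
Q(24) + T(27) → 51
U(28) + 31 → 59
51 + 59 → 110
Huffman total = 11 + 31 + 51 + 59 + 110 = 262 bits.
Saving = 330 − 262 = 68 bits.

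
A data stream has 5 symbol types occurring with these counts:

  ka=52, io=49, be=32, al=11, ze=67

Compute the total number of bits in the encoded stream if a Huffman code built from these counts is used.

465

Greedily combine the two least-frequent nodes:
merge al(11) and be(32): 43
merge 43 and io(49): 92
merge ka(52) and ze(67): 119
merge 92 and 119: 211
Each symbol's bit-cost is frequency × depth; summing gives 465 bits (equivalently 43 + 92 + 119 + 211).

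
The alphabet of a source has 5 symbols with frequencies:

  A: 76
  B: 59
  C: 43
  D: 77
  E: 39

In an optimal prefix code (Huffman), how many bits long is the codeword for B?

Repeatedly merge the two smallest:
E(39) + C(43) → 82
B(59) + A(76) → 135
D(77) + 82 → 159
135 + 159 → 294
The subtree containing B is merged 2 times, so code length = 2.

2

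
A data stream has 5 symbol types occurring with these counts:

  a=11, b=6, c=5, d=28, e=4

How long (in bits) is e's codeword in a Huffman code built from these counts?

Build the tree from the bottom:
combine e(4), c(5) → 9
combine b(6), 9 → 15
combine a(11), 15 → 26
combine 26, d(28) → 54
The subtree containing e is merged 4 times, so code length = 4.

4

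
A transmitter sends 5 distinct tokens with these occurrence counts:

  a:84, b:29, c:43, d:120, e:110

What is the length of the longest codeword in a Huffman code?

Merge the two lowest-weight nodes at each step:
merge b(29) and c(43): 72
merge 72 and a(84): 156
merge e(110) and d(120): 230
merge 156 and 230: 386
Maximum depth reached is 3.

3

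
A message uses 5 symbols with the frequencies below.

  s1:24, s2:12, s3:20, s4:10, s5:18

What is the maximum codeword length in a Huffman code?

3

Merge the two lowest-weight nodes at each step:
combine s4(10), s2(12) → 22
combine s5(18), s3(20) → 38
combine 22, s1(24) → 46
combine 38, 46 → 84
The first pair merged (s4, s2) ends up deepest, at depth 3.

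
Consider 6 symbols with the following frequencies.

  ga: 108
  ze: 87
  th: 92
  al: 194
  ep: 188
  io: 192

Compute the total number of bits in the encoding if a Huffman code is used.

Build the Huffman tree bottom-up:
merge ze(87) and th(92): 179
merge ga(108) and 179: 287
merge ep(188) and io(192): 380
merge al(194) and 287: 481
merge 380 and 481: 861
The encoded length is the sum of every internal node's weight: 179 + 287 + 380 + 481 + 861 = 2188 bits.

2188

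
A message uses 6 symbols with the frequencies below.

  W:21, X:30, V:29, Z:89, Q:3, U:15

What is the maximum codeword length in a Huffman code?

Merge the two lowest-weight nodes at each step:
Q(3) + U(15) → 18
18 + W(21) → 39
V(29) + X(30) → 59
39 + 59 → 98
Z(89) + 98 → 187
The first pair merged (Q, U) ends up deepest, at depth 4.

4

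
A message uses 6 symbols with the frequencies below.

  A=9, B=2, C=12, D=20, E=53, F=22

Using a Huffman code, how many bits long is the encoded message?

Greedily combine the two least-frequent nodes:
merge B(2) and A(9): 11
merge 11 and C(12): 23
merge D(20) and F(22): 42
merge 23 and 42: 65
merge E(53) and 65: 118
The encoded length is the sum of every internal node's weight: 11 + 23 + 42 + 65 + 118 = 259 bits.

259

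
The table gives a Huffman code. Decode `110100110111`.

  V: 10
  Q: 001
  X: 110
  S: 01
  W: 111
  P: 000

Read left to right; each codeword is recognised as soon as it completes (prefix code):
  110→X | 10→V | 01→S | 10→V | 111→W
Decoded message: XVSVW

XVSVW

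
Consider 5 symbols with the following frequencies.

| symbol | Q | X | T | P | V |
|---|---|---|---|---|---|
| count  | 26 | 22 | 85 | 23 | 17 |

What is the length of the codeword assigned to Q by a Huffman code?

3

Repeatedly merge the two smallest:
V(17) + X(22) → 39
P(23) + Q(26) → 49
39 + 49 → 88
T(85) + 88 → 173
Q's leaf is at depth 3, giving a 3-bit codeword.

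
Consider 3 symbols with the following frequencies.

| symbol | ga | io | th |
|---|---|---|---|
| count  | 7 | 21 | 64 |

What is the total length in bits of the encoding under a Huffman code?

Merge the two smallest weights repeatedly:
merge ga(7) and io(21): 28
merge 28 and th(64): 92
Each symbol's bit-cost is frequency × depth; summing gives 120 bits (equivalently 28 + 92).

120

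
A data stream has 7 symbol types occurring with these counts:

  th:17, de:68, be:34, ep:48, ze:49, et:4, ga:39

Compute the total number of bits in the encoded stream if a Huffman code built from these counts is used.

Greedily combine the two least-frequent nodes:
et(4) + th(17) → 21
21 + be(34) → 55
ga(39) + ep(48) → 87
ze(49) + 55 → 104
de(68) + 87 → 155
104 + 155 → 259
The encoded length is the sum of every internal node's weight: 21 + 55 + 87 + 104 + 155 + 259 = 681 bits.

681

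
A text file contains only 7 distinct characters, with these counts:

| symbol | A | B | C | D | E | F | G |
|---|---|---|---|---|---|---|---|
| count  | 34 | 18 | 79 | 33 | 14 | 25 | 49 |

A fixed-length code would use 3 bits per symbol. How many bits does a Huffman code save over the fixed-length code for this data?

96

Fixed-length: 3 bits × 252 symbols = 756 bits.
Huffman merges:
E(14) + B(18) → 32
F(25) + 32 → 57
D(33) + A(34) → 67
G(49) + 57 → 106
67 + C(79) → 146
106 + 146 → 252
Huffman total = 32 + 57 + 67 + 106 + 146 + 252 = 660 bits.
Saving = 756 − 660 = 96 bits.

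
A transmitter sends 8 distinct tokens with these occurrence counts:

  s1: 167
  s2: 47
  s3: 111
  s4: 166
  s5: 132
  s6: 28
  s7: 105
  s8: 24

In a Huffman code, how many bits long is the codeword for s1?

2

Repeatedly merge the two smallest:
s8(24) + s6(28) → 52
s2(47) + 52 → 99
99 + s7(105) → 204
s3(111) + s5(132) → 243
s4(166) + s1(167) → 333
204 + 243 → 447
333 + 447 → 780
The subtree containing s1 is merged 2 times, so code length = 2.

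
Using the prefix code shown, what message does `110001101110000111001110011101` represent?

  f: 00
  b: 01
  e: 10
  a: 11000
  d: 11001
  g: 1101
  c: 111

agabddg

Read left to right; each codeword is recognised as soon as it completes (prefix code):
  11000→a | 1101→g | 11000→a | 01→b | 11001→d | 11001→d | 1101→g
Decoded message: agabddg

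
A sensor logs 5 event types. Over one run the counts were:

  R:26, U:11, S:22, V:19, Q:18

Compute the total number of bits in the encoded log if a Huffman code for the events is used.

221

Build the Huffman tree bottom-up:
U(11) + Q(18) → 29
V(19) + S(22) → 41
R(26) + 29 → 55
41 + 55 → 96
Total encoded bits = sum of merged weights = 29 + 41 + 55 + 96 = 221.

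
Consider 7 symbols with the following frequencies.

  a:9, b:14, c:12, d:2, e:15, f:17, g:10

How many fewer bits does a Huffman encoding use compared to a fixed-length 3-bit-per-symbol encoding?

Fixed-length: 3 bits × 79 symbols = 237 bits.
Huffman merges:
merge d(2) and a(9): 11
merge g(10) and 11: 21
merge c(12) and b(14): 26
merge e(15) and f(17): 32
merge 21 and 26: 47
merge 32 and 47: 79
Huffman total = 11 + 21 + 26 + 32 + 47 + 79 = 216 bits.
Saving = 237 − 216 = 21 bits.

21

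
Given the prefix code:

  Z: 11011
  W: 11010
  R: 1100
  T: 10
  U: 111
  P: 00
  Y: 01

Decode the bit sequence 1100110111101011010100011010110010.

Read left to right; each codeword is recognised as soon as it completes (prefix code):
  1100→R | 11011→Z | 11010→W | 11010→W | 10→T | 00→P | 11010→W | 1100→R | 10→T
Decoded message: RZWWTPWRT

RZWWTPWRT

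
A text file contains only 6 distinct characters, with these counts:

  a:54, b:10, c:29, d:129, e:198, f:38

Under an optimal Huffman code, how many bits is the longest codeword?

5

Merge the two lowest-weight nodes at each step:
b(10) + c(29) → 39
f(38) + 39 → 77
a(54) + 77 → 131
d(129) + 131 → 260
e(198) + 260 → 458
Maximum depth reached is 5.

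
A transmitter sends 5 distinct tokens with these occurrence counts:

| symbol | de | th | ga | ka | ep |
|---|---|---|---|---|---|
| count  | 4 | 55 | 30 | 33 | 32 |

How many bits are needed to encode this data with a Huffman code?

Merge the two smallest weights repeatedly:
de(4) + ga(30) → 34
ep(32) + ka(33) → 65
34 + th(55) → 89
65 + 89 → 154
Each symbol's bit-cost is frequency × depth; summing gives 342 bits (equivalently 34 + 65 + 89 + 154).

342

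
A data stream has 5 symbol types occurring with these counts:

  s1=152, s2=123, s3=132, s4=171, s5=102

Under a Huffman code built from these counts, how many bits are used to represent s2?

3

Build the tree from the bottom:
s5(102) + s2(123) → 225
s3(132) + s1(152) → 284
s4(171) + 225 → 396
284 + 396 → 680
The subtree containing s2 is merged 3 times, so code length = 3.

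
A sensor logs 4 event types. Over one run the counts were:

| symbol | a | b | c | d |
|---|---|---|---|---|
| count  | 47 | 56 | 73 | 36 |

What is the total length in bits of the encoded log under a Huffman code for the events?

Greedily combine the two least-frequent nodes:
combine d(36), a(47) → 83
combine b(56), c(73) → 129
combine 83, 129 → 212
Total encoded bits = sum of merged weights = 83 + 129 + 212 = 424.

424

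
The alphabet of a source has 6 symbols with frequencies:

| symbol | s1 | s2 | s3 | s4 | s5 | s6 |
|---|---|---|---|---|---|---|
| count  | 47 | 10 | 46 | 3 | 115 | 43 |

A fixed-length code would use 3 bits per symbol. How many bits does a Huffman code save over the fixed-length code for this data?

217

Fixed-length: 3 bits × 264 symbols = 792 bits.
Huffman merges:
combine s4(3), s2(10) → 13
combine 13, s6(43) → 56
combine s3(46), s1(47) → 93
combine 56, 93 → 149
combine s5(115), 149 → 264
Huffman total = 13 + 56 + 93 + 149 + 264 = 575 bits.
Saving = 792 − 575 = 217 bits.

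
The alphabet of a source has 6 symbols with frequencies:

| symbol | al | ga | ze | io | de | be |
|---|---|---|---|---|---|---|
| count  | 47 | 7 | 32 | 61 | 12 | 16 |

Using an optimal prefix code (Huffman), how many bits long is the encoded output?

Merge the two smallest weights repeatedly:
ga(7) + de(12) → 19
be(16) + 19 → 35
ze(32) + 35 → 67
al(47) + io(61) → 108
67 + 108 → 175
Total encoded bits = sum of merged weights = 19 + 35 + 67 + 108 + 175 = 404.

404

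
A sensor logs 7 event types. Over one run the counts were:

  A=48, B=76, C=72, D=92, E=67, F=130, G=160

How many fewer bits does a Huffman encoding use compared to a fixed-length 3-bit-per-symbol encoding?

Fixed-length: 3 bits × 645 symbols = 1935 bits.
Huffman merges:
A(48) + E(67) → 115
C(72) + B(76) → 148
D(92) + 115 → 207
F(130) + 148 → 278
G(160) + 207 → 367
278 + 367 → 645
Huffman total = 115 + 148 + 207 + 278 + 367 + 645 = 1760 bits.
Saving = 1935 − 1760 = 175 bits.

175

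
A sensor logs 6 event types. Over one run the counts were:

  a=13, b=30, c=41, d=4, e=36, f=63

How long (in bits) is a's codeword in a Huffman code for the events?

4

Repeatedly merge the two smallest:
d(4) + a(13) → 17
17 + b(30) → 47
e(36) + c(41) → 77
47 + f(63) → 110
77 + 110 → 187
a sits 4 levels below the root, so its codeword is 4 bits.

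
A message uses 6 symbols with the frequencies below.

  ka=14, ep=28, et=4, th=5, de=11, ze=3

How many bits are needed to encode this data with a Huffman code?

144

Build the Huffman tree bottom-up:
merge ze(3) and et(4): 7
merge th(5) and 7: 12
merge de(11) and 12: 23
merge ka(14) and 23: 37
merge ep(28) and 37: 65
Each symbol's bit-cost is frequency × depth; summing gives 144 bits (equivalently 7 + 12 + 23 + 37 + 65).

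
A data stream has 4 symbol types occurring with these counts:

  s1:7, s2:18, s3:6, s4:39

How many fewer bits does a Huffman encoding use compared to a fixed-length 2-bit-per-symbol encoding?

Fixed-length: 2 bits × 70 symbols = 140 bits.
Huffman merges:
merge s3(6) and s1(7): 13
merge 13 and s2(18): 31
merge 31 and s4(39): 70
Huffman total = 13 + 31 + 70 = 114 bits.
Saving = 140 − 114 = 26 bits.

26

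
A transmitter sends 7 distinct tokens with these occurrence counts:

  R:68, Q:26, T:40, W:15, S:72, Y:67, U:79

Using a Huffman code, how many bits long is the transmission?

991

Merge the two smallest weights repeatedly:
merge W(15) and Q(26): 41
merge T(40) and 41: 81
merge Y(67) and R(68): 135
merge S(72) and U(79): 151
merge 81 and 135: 216
merge 151 and 216: 367
The encoded length is the sum of every internal node's weight: 41 + 81 + 135 + 151 + 216 + 367 = 991 bits.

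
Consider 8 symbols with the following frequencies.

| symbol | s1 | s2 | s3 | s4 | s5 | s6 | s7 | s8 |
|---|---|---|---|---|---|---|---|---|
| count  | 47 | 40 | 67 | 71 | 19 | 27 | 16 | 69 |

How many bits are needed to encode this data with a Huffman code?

1025

Build the Huffman tree bottom-up:
merge s7(16) and s5(19): 35
merge s6(27) and 35: 62
merge s2(40) and s1(47): 87
merge 62 and s3(67): 129
merge s8(69) and s4(71): 140
merge 87 and 129: 216
merge 140 and 216: 356
Each symbol's bit-cost is frequency × depth; summing gives 1025 bits (equivalently 35 + 62 + 87 + 129 + 140 + 216 + 356).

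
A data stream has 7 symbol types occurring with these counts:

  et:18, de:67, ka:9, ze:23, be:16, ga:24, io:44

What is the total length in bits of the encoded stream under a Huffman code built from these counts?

Greedily combine the two least-frequent nodes:
ka(9) + be(16) → 25
et(18) + ze(23) → 41
ga(24) + 25 → 49
41 + io(44) → 85
49 + de(67) → 116
85 + 116 → 201
Each symbol's bit-cost is frequency × depth; summing gives 517 bits (equivalently 25 + 41 + 49 + 85 + 116 + 201).

517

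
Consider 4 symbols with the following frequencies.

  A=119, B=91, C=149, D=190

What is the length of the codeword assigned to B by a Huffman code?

2

Repeatedly merge the two smallest:
B(91) + A(119) → 210
C(149) + D(190) → 339
210 + 339 → 549
B's leaf is at depth 2, giving a 2-bit codeword.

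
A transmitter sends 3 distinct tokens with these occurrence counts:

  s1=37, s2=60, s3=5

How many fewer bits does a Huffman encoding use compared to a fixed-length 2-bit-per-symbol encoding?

Fixed-length: 2 bits × 102 symbols = 204 bits.
Huffman merges:
s3(5) + s1(37) → 42
42 + s2(60) → 102
Huffman total = 42 + 102 = 144 bits.
Saving = 204 − 144 = 60 bits.

60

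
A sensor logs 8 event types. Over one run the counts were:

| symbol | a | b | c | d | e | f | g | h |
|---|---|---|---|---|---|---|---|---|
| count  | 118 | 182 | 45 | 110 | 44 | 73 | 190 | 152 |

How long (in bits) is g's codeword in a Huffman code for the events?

Build the tree from the bottom:
e(44) + c(45) → 89
f(73) + 89 → 162
d(110) + a(118) → 228
h(152) + 162 → 314
b(182) + g(190) → 372
228 + 314 → 542
372 + 542 → 914
g's leaf is at depth 2, giving a 2-bit codeword.

2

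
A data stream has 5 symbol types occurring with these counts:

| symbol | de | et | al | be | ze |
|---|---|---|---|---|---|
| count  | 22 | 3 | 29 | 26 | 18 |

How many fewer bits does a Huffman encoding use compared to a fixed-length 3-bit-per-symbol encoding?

Fixed-length: 3 bits × 98 symbols = 294 bits.
Huffman merges:
combine et(3), ze(18) → 21
combine 21, de(22) → 43
combine be(26), al(29) → 55
combine 43, 55 → 98
Huffman total = 21 + 43 + 55 + 98 = 217 bits.
Saving = 294 − 217 = 77 bits.

77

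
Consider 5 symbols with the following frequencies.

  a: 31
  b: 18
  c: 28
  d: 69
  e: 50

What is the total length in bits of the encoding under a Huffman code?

Merge the two smallest weights repeatedly:
merge b(18) and c(28): 46
merge a(31) and 46: 77
merge e(50) and d(69): 119
merge 77 and 119: 196
Total encoded bits = sum of merged weights = 46 + 77 + 119 + 196 = 438.

438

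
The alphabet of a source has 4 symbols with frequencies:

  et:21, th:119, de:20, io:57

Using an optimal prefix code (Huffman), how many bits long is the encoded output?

Greedily combine the two least-frequent nodes:
de(20) + et(21) → 41
41 + io(57) → 98
98 + th(119) → 217
Each symbol's bit-cost is frequency × depth; summing gives 356 bits (equivalently 41 + 98 + 217).

356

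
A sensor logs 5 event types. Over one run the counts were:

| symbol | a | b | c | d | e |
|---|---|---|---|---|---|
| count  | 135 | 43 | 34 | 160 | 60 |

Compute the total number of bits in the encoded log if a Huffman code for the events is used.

918

Greedily combine the two least-frequent nodes:
c(34) + b(43) → 77
e(60) + 77 → 137
a(135) + 137 → 272
d(160) + 272 → 432
Each symbol's bit-cost is frequency × depth; summing gives 918 bits (equivalently 77 + 137 + 272 + 432).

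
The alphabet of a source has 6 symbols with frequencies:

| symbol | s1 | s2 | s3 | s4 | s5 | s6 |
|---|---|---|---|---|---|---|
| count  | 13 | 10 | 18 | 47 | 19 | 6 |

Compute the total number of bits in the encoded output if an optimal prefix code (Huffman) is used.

Build the Huffman tree bottom-up:
merge s6(6) and s2(10): 16
merge s1(13) and 16: 29
merge s3(18) and s5(19): 37
merge 29 and 37: 66
merge s4(47) and 66: 113
Total encoded bits = sum of merged weights = 16 + 29 + 37 + 66 + 113 = 261.

261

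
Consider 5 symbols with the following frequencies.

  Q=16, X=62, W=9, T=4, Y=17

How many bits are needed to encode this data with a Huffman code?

Build the Huffman tree bottom-up:
T(4) + W(9) → 13
13 + Q(16) → 29
Y(17) + 29 → 46
46 + X(62) → 108
The encoded length is the sum of every internal node's weight: 13 + 29 + 46 + 108 = 196 bits.

196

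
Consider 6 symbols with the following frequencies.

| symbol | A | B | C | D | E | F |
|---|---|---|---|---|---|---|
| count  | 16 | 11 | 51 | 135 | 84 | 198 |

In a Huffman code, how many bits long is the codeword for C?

Build the tree from the bottom:
merge B(11) and A(16): 27
merge 27 and C(51): 78
merge 78 and E(84): 162
merge D(135) and 162: 297
merge F(198) and 297: 495
The subtree containing C is merged 4 times, so code length = 4.

4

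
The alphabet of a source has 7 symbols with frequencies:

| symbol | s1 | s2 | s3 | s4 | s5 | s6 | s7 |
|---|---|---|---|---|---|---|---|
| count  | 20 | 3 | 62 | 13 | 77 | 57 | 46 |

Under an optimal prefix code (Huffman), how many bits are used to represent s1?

Repeatedly merge the two smallest:
combine s2(3), s4(13) → 16
combine 16, s1(20) → 36
combine 36, s7(46) → 82
combine s6(57), s3(62) → 119
combine s5(77), 82 → 159
combine 119, 159 → 278
The subtree containing s1 is merged 4 times, so code length = 4.

4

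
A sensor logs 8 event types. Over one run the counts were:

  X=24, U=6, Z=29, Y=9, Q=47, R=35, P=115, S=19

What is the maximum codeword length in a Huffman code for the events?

Merge the two lowest-weight nodes at each step:
merge U(6) and Y(9): 15
merge 15 and S(19): 34
merge X(24) and Z(29): 53
merge 34 and R(35): 69
merge Q(47) and 53: 100
merge 69 and 100: 169
merge P(115) and 169: 284
Maximum depth reached is 5.

5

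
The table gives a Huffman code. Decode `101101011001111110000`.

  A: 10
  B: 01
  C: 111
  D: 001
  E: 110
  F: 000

Read left to right; each codeword is recognised as soon as it completes (prefix code):
  10→A | 110→E | 10→A | 110→E | 01→B | 111→C | 110→E | 000→F
Decoded message: AEAEBCEF

AEAEBCEF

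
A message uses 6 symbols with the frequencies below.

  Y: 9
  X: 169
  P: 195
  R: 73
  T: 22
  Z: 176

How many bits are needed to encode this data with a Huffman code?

1423

Greedily combine the two least-frequent nodes:
Y(9) + T(22) → 31
31 + R(73) → 104
104 + X(169) → 273
Z(176) + P(195) → 371
273 + 371 → 644
The encoded length is the sum of every internal node's weight: 31 + 104 + 273 + 371 + 644 = 1423 bits.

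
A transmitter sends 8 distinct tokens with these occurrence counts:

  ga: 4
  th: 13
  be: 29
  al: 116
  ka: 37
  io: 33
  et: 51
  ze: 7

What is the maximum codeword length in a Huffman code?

6

Merge the two lowest-weight nodes at each step:
ga(4) + ze(7) → 11
11 + th(13) → 24
24 + be(29) → 53
io(33) + ka(37) → 70
et(51) + 53 → 104
70 + 104 → 174
al(116) + 174 → 290
Maximum depth reached is 6.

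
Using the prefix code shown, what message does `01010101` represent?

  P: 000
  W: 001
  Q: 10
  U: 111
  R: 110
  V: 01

VVVV

Read left to right; each codeword is recognised as soon as it completes (prefix code):
  01→V | 01→V | 01→V | 01→V
Decoded message: VVVV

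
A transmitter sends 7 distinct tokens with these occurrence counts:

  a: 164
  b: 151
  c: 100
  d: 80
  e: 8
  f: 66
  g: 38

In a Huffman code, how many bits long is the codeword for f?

Repeatedly merge the two smallest:
e(8) + g(38) → 46
46 + f(66) → 112
d(80) + c(100) → 180
112 + b(151) → 263
a(164) + 180 → 344
263 + 344 → 607
The subtree containing f is merged 3 times, so code length = 3.

3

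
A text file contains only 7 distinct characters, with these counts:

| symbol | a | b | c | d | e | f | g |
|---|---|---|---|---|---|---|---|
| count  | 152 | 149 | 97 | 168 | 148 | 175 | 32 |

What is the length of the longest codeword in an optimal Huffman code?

Merge the two lowest-weight nodes at each step:
combine g(32), c(97) → 129
combine 129, e(148) → 277
combine b(149), a(152) → 301
combine d(168), f(175) → 343
combine 277, 301 → 578
combine 343, 578 → 921
Maximum depth reached is 4.

4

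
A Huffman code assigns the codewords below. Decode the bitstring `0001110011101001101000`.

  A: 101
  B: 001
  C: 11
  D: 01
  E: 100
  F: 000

FCECABAF

Read left to right; each codeword is recognised as soon as it completes (prefix code):
  000→F | 11→C | 100→E | 11→C | 101→A | 001→B | 101→A | 000→F
Decoded message: FCECABAF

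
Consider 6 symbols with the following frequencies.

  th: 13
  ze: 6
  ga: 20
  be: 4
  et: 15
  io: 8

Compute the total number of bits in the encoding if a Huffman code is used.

160

Greedily combine the two least-frequent nodes:
be(4) + ze(6) → 10
io(8) + 10 → 18
th(13) + et(15) → 28
18 + ga(20) → 38
28 + 38 → 66
Each symbol's bit-cost is frequency × depth; summing gives 160 bits (equivalently 10 + 18 + 28 + 38 + 66).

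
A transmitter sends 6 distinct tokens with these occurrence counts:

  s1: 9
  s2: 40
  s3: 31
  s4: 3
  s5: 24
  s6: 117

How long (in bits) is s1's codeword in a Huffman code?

Huffman merges, smallest pair first:
combine s4(3), s1(9) → 12
combine 12, s5(24) → 36
combine s3(31), 36 → 67
combine s2(40), 67 → 107
combine 107, s6(117) → 224
s1 sits 5 levels below the root, so its codeword is 5 bits.

5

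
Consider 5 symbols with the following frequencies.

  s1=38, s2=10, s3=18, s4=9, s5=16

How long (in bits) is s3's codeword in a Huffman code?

Repeatedly merge the two smallest:
s4(9) + s2(10) → 19
s5(16) + s3(18) → 34
19 + 34 → 53
s1(38) + 53 → 91
s3 sits 3 levels below the root, so its codeword is 3 bits.

3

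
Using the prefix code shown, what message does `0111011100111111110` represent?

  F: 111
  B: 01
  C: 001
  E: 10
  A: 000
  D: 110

Read left to right; each codeword is recognised as soon as it completes (prefix code):
  01→B | 110→D | 111→F | 001→C | 111→F | 111→F | 10→E
Decoded message: BDFCFFE

BDFCFFE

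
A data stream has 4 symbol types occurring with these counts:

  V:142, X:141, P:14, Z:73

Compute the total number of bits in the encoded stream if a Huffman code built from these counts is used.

Build the Huffman tree bottom-up:
combine P(14), Z(73) → 87
combine 87, X(141) → 228
combine V(142), 228 → 370
Each symbol's bit-cost is frequency × depth; summing gives 685 bits (equivalently 87 + 228 + 370).

685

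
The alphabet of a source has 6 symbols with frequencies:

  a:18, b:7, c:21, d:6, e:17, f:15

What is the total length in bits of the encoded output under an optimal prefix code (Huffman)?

Merge the two smallest weights repeatedly:
d(6) + b(7) → 13
13 + f(15) → 28
e(17) + a(18) → 35
c(21) + 28 → 49
35 + 49 → 84
Total encoded bits = sum of merged weights = 13 + 28 + 35 + 49 + 84 = 209.

209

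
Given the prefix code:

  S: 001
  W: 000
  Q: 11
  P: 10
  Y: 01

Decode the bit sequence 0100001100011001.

Read left to right; each codeword is recognised as soon as it completes (prefix code):
  01→Y | 000→W | 01→Y | 10→P | 001→S | 10→P | 01→Y
Decoded message: YWYPSPY

YWYPSPY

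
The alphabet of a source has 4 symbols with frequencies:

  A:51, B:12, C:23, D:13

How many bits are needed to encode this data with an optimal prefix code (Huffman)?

172

Greedily combine the two least-frequent nodes:
B(12) + D(13) → 25
C(23) + 25 → 48
48 + A(51) → 99
Each symbol's bit-cost is frequency × depth; summing gives 172 bits (equivalently 25 + 48 + 99).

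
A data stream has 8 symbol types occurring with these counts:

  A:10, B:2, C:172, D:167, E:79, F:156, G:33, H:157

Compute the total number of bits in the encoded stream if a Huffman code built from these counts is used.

2013

Greedily combine the two least-frequent nodes:
combine B(2), A(10) → 12
combine 12, G(33) → 45
combine 45, E(79) → 124
combine 124, F(156) → 280
combine H(157), D(167) → 324
combine C(172), 280 → 452
combine 324, 452 → 776
The encoded length is the sum of every internal node's weight: 12 + 45 + 124 + 280 + 324 + 452 + 776 = 2013 bits.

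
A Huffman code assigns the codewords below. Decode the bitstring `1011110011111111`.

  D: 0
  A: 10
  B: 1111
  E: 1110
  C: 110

ABDDBB

Read left to right; each codeword is recognised as soon as it completes (prefix code):
  10→A | 1111→B | 0→D | 0→D | 1111→B | 1111→B
Decoded message: ABDDBB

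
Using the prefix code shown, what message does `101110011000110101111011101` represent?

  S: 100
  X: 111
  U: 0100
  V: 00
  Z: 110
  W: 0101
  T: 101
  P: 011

Read left to right; each codeword is recognised as soon as it completes (prefix code):
  101→T | 110→Z | 011→P | 00→V | 011→P | 0101→W | 111→X | 011→P | 101→T
Decoded message: TZPVPWXPT

TZPVPWXPT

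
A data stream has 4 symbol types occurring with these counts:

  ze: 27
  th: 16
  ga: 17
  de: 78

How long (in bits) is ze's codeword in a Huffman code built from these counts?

Huffman merges, smallest pair first:
merge th(16) and ga(17): 33
merge ze(27) and 33: 60
merge 60 and de(78): 138
ze sits 2 levels below the root, so its codeword is 2 bits.

2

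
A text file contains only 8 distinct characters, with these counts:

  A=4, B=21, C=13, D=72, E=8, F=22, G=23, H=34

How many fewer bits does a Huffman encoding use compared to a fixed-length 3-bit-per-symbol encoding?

Fixed-length: 3 bits × 197 symbols = 591 bits.
Huffman merges:
combine A(4), E(8) → 12
combine 12, C(13) → 25
combine B(21), F(22) → 43
combine G(23), 25 → 48
combine H(34), 43 → 77
combine 48, D(72) → 120
combine 77, 120 → 197
Huffman total = 12 + 25 + 43 + 48 + 77 + 120 + 197 = 522 bits.
Saving = 591 − 522 = 69 bits.

69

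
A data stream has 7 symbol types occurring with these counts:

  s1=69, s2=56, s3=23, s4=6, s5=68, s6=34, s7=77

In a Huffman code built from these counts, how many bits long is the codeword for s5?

2

Build the tree from the bottom:
s4(6) + s3(23) → 29
29 + s6(34) → 63
s2(56) + 63 → 119
s5(68) + s1(69) → 137
s7(77) + 119 → 196
137 + 196 → 333
s5's leaf is at depth 2, giving a 2-bit codeword.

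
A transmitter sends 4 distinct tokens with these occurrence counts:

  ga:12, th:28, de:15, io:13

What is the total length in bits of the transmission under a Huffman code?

133

Merge the two smallest weights repeatedly:
ga(12) + io(13) → 25
de(15) + 25 → 40
th(28) + 40 → 68
Total encoded bits = sum of merged weights = 25 + 40 + 68 = 133.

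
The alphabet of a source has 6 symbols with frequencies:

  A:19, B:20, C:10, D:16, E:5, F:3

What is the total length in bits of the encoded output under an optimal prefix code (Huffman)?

Merge the two smallest weights repeatedly:
combine F(3), E(5) → 8
combine 8, C(10) → 18
combine D(16), 18 → 34
combine A(19), B(20) → 39
combine 34, 39 → 73
The encoded length is the sum of every internal node's weight: 8 + 18 + 34 + 39 + 73 = 172 bits.

172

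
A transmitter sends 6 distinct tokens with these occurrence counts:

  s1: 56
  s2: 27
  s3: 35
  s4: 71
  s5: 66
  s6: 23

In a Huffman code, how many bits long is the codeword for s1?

Build the tree from the bottom:
merge s6(23) and s2(27): 50
merge s3(35) and 50: 85
merge s1(56) and s5(66): 122
merge s4(71) and 85: 156
merge 122 and 156: 278
The subtree containing s1 is merged 2 times, so code length = 2.

2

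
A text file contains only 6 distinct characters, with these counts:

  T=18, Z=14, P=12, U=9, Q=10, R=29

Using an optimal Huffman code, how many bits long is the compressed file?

Merge the two smallest weights repeatedly:
combine U(9), Q(10) → 19
combine P(12), Z(14) → 26
combine T(18), 19 → 37
combine 26, R(29) → 55
combine 37, 55 → 92
The encoded length is the sum of every internal node's weight: 19 + 26 + 37 + 55 + 92 = 229 bits.

229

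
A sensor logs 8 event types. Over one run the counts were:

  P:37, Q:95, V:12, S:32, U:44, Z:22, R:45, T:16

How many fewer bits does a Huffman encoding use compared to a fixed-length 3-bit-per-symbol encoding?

Fixed-length: 3 bits × 303 symbols = 909 bits.
Huffman merges:
combine V(12), T(16) → 28
combine Z(22), 28 → 50
combine S(32), P(37) → 69
combine U(44), R(45) → 89
combine 50, 69 → 119
combine 89, Q(95) → 184
combine 119, 184 → 303
Huffman total = 28 + 50 + 69 + 89 + 119 + 184 + 303 = 842 bits.
Saving = 909 − 842 = 67 bits.

67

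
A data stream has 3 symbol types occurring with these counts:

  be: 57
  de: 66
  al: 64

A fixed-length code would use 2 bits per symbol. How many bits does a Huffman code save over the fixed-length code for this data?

Fixed-length: 2 bits × 187 symbols = 374 bits.
Huffman merges:
merge be(57) and al(64): 121
merge de(66) and 121: 187
Huffman total = 121 + 187 = 308 bits.
Saving = 374 − 308 = 66 bits.

66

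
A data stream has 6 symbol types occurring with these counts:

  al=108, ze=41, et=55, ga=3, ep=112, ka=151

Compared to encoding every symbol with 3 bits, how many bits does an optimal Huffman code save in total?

Fixed-length: 3 bits × 470 symbols = 1410 bits.
Huffman merges:
combine ga(3), ze(41) → 44
combine 44, et(55) → 99
combine 99, al(108) → 207
combine ep(112), ka(151) → 263
combine 207, 263 → 470
Huffman total = 44 + 99 + 207 + 263 + 470 = 1083 bits.
Saving = 1410 − 1083 = 327 bits.

327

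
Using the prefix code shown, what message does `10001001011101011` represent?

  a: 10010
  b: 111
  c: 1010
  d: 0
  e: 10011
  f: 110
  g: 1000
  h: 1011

Read left to right; each codeword is recognised as soon as it completes (prefix code):
  1000→g | 10010→a | 111→b | 0→d | 1011→h
Decoded message: gabdh

gabdh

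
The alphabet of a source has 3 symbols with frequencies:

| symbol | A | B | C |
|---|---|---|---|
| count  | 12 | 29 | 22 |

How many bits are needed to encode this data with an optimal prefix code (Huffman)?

Greedily combine the two least-frequent nodes:
combine A(12), C(22) → 34
combine B(29), 34 → 63
Each symbol's bit-cost is frequency × depth; summing gives 97 bits (equivalently 34 + 63).

97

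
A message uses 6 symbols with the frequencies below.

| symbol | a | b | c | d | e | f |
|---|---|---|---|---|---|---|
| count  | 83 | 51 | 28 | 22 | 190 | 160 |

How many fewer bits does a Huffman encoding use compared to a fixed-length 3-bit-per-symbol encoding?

389

Fixed-length: 3 bits × 534 symbols = 1602 bits.
Huffman merges:
d(22) + c(28) → 50
50 + b(51) → 101
a(83) + 101 → 184
f(160) + 184 → 344
e(190) + 344 → 534
Huffman total = 50 + 101 + 184 + 344 + 534 = 1213 bits.
Saving = 1602 − 1213 = 389 bits.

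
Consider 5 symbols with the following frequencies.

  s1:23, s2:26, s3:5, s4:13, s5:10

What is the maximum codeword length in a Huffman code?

Merge the two lowest-weight nodes at each step:
merge s3(5) and s5(10): 15
merge s4(13) and 15: 28
merge s1(23) and s2(26): 49
merge 28 and 49: 77
Maximum depth reached is 3.

3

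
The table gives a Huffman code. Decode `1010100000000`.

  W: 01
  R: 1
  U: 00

Read left to right; each codeword is recognised as soon as it completes (prefix code):
  1→R | 01→W | 01→W | 00→U | 00→U | 00→U | 00→U
Decoded message: RWWUUUU

RWWUUUU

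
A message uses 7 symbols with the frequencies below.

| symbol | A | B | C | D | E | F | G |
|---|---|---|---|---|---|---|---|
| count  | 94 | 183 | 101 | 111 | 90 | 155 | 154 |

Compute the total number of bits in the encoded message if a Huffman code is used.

Greedily combine the two least-frequent nodes:
combine E(90), A(94) → 184
combine C(101), D(111) → 212
combine G(154), F(155) → 309
combine B(183), 184 → 367
combine 212, 309 → 521
combine 367, 521 → 888
Total encoded bits = sum of merged weights = 184 + 212 + 309 + 367 + 521 + 888 = 2481.

2481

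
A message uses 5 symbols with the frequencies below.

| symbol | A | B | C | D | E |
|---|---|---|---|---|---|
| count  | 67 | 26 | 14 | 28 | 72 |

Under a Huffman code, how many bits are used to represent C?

Repeatedly merge the two smallest:
combine C(14), B(26) → 40
combine D(28), 40 → 68
combine A(67), 68 → 135
combine E(72), 135 → 207
The subtree containing C is merged 4 times, so code length = 4.

4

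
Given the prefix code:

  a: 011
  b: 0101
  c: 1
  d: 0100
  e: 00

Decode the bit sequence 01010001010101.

Read left to right; each codeword is recognised as soon as it completes (prefix code):
  0101→b | 00→e | 0101→b | 0101→b
Decoded message: bebb

bebb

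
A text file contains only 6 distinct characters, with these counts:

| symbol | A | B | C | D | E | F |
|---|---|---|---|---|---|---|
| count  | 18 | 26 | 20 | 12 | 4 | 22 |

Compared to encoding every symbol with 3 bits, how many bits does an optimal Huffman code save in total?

52

Fixed-length: 3 bits × 102 symbols = 306 bits.
Huffman merges:
E(4) + D(12) → 16
16 + A(18) → 34
C(20) + F(22) → 42
B(26) + 34 → 60
42 + 60 → 102
Huffman total = 16 + 34 + 42 + 60 + 102 = 254 bits.
Saving = 306 − 254 = 52 bits.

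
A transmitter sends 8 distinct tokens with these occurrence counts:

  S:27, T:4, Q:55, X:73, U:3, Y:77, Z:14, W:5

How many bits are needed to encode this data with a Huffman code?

614

Greedily combine the two least-frequent nodes:
combine U(3), T(4) → 7
combine W(5), 7 → 12
combine 12, Z(14) → 26
combine 26, S(27) → 53
combine 53, Q(55) → 108
combine X(73), Y(77) → 150
combine 108, 150 → 258
Each symbol's bit-cost is frequency × depth; summing gives 614 bits (equivalently 7 + 12 + 26 + 53 + 108 + 150 + 258).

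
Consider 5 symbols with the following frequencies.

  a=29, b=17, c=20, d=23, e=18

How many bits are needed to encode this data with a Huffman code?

249

Greedily combine the two least-frequent nodes:
b(17) + e(18) → 35
c(20) + d(23) → 43
a(29) + 35 → 64
43 + 64 → 107
Total encoded bits = sum of merged weights = 35 + 43 + 64 + 107 = 249.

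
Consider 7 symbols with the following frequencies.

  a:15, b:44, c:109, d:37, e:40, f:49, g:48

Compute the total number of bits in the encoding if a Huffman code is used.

917

Greedily combine the two least-frequent nodes:
merge a(15) and d(37): 52
merge e(40) and b(44): 84
merge g(48) and f(49): 97
merge 52 and 84: 136
merge 97 and c(109): 206
merge 136 and 206: 342
The encoded length is the sum of every internal node's weight: 52 + 84 + 97 + 136 + 206 + 342 = 917 bits.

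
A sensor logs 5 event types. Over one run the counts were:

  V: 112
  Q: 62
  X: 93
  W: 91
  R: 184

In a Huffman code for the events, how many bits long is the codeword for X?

Huffman merges, smallest pair first:
combine Q(62), W(91) → 153
combine X(93), V(112) → 205
combine 153, R(184) → 337
combine 205, 337 → 542
The subtree containing X is merged 2 times, so code length = 2.

2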